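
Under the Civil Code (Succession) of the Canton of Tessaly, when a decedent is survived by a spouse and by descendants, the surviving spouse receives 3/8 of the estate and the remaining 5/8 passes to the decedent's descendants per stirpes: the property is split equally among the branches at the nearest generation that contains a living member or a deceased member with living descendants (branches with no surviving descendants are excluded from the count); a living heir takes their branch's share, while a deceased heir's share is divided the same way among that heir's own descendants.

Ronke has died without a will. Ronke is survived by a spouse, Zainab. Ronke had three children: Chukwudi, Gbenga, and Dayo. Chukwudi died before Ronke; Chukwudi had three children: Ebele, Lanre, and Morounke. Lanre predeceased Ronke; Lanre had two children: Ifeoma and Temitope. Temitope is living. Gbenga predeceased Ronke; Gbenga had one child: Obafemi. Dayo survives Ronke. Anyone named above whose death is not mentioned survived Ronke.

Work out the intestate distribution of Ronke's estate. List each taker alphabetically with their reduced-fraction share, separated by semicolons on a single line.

Zainab, as surviving spouse, takes 3/8.
The remaining 5/8 passes to Ronke's descendants per stirpes.
The 5/8 is divided into 3 equal shares of 5/24 among Chukwudi, Gbenga, Dayo.
Chukwudi predeceased; the 5/24 allotted to Chukwudi's branch passes to Chukwudi's issue by representation.
The 5/24 is divided into 3 equal shares of 5/72 among Ebele, Lanre, Morounke.
Ebele is living and takes 5/72.
Lanre predeceased; the 5/72 allotted to Lanre's branch passes to Lanre's issue by representation.
The 5/72 is divided into 2 equal shares of 5/144 among Ifeoma, Temitope.
Ifeoma is living and takes 5/144.
Temitope is living and takes 5/144.
Morounke is living and takes 5/72.
Gbenga predeceased; the 5/24 allotted to Gbenga's branch passes to Gbenga's issue by representation.
Obafemi is the sole taker at this level and receives the full 5/24.
Dayo is living and takes 5/24.

Dayo 5/24; Ebele 5/72; Ifeoma 5/144; Morounke 5/72; Obafemi 5/24; Temitope 5/144; Zainab 3/8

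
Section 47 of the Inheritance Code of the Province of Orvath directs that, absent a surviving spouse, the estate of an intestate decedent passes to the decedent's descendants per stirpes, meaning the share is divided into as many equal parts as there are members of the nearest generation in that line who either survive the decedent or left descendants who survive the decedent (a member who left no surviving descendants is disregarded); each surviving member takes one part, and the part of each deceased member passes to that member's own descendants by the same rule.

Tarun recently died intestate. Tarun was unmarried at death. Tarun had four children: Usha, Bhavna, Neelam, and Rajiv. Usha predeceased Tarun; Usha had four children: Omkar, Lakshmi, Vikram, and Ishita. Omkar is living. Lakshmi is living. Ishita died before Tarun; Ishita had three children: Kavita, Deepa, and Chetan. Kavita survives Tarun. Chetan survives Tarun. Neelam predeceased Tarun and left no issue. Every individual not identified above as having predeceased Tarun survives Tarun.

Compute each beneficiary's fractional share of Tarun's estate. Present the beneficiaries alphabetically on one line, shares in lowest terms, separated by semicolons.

Bhavna 1/3; Chetan 1/36; Deepa 1/36; Kavita 1/36; Lakshmi 1/12; Omkar 1/12; Rajiv 1/3; Vikram 1/12

There is no surviving spouse, so the entire estate passes to Tarun's descendants per stirpes.
Neelam left no surviving issue, so that branch lapses and is disregarded.
The estate is divided into 3 equal shares of 1/3 among Usha, Bhavna, Rajiv.
Usha predeceased; the 1/3 allotted to Usha's branch passes to Usha's issue by representation.
The 1/3 is divided into 4 equal shares of 1/12 among Omkar, Lakshmi, Vikram, Ishita.
Omkar is living and takes 1/12.
Lakshmi is living and takes 1/12.
Vikram is living and takes 1/12.
Ishita predeceased; the 1/12 allotted to Ishita's branch passes to Ishita's issue by representation.
The 1/12 is divided into 3 equal shares of 1/36 among Kavita, Deepa, Chetan.
Kavita is living and takes 1/36.
Deepa is living and takes 1/36.
Chetan is living and takes 1/36.
Bhavna is living and takes 1/3.
Rajiv is living and takes 1/3.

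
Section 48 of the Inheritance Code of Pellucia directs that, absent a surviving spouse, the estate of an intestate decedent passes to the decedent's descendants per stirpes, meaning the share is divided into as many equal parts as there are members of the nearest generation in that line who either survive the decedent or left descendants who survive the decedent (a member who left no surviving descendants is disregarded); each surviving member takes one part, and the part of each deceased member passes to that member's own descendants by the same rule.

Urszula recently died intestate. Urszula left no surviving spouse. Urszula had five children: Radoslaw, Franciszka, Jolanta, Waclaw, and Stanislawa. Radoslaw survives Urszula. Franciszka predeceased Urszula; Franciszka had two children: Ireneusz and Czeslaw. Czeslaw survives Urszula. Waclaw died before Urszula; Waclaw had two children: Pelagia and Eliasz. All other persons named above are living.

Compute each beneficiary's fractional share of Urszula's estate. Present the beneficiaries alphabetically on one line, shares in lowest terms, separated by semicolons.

There is no surviving spouse, so the entire estate passes to Urszula's descendants per stirpes.
The estate is divided into 5 equal shares of 1/5 among Radoslaw, Franciszka, Jolanta, Waclaw, Stanislawa.
Radoslaw is living and takes 1/5.
Franciszka predeceased; the 1/5 allotted to Franciszka's branch passes to Franciszka's issue by representation.
The 1/5 is divided into 2 equal shares of 1/10 among Ireneusz, Czeslaw.
Ireneusz is living and takes 1/10.
Czeslaw is living and takes 1/10.
Jolanta is living and takes 1/5.
Waclaw predeceased; the 1/5 allotted to Waclaw's branch passes to Waclaw's issue by representation.
The 1/5 is divided into 2 equal shares of 1/10 among Pelagia, Eliasz.
Pelagia is living and takes 1/10.
Eliasz is living and takes 1/10.
Stanislawa is living and takes 1/5.

Czeslaw 1/10; Eliasz 1/10; Ireneusz 1/10; Jolanta 1/5; Pelagia 1/10; Radoslaw 1/5; Stanislawa 1/5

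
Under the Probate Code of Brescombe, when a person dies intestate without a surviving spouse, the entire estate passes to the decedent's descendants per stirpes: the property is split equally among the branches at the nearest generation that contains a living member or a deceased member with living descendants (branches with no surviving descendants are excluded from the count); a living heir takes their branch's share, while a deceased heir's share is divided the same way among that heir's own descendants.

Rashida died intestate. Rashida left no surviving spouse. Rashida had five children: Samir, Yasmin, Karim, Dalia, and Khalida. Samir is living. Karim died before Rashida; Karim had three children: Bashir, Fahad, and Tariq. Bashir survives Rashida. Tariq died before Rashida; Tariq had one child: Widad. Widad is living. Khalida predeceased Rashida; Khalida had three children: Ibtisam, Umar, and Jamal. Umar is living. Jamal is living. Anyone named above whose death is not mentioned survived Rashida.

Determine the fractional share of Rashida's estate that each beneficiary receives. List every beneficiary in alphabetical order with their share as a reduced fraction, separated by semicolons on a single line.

Bashir 1/15; Dalia 1/5; Fahad 1/15; Ibtisam 1/15; Jamal 1/15; Samir 1/5; Umar 1/15; Widad 1/15; Yasmin 1/5

There is no surviving spouse, so the entire estate passes to Rashida's descendants per stirpes.
The estate is divided into 5 equal shares of 1/5 among Samir, Yasmin, Karim, Dalia, Khalida.
Samir is living and takes 1/5.
Yasmin is living and takes 1/5.
Karim predeceased; the 1/5 allotted to Karim's branch passes to Karim's issue by representation.
The 1/5 is divided into 3 equal shares of 1/15 among Bashir, Fahad, Tariq.
Bashir is living and takes 1/15.
Fahad is living and takes 1/15.
Tariq predeceased; the 1/15 allotted to Tariq's branch passes to Tariq's issue by representation.
Widad is the sole taker at this level and receives the full 1/15.
Dalia is living and takes 1/5.
Khalida predeceased; the 1/5 allotted to Khalida's branch passes to Khalida's issue by representation.
The 1/5 is divided into 3 equal shares of 1/15 among Ibtisam, Umar, Jamal.
Ibtisam is living and takes 1/15.
Umar is living and takes 1/15.
Jamal is living and takes 1/15.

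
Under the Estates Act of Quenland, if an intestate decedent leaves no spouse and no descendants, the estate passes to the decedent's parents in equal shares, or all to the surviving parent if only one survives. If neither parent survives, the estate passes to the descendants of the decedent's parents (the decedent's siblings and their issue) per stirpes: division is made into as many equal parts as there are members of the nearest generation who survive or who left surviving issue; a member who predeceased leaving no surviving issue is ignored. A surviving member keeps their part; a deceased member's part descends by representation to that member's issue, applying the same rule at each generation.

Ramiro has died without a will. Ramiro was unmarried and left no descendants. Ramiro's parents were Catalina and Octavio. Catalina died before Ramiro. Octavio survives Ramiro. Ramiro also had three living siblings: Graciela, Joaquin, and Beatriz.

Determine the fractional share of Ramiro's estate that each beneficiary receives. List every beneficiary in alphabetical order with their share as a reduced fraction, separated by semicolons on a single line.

Only one parent, Octavio, survives, so Octavio takes the entire estate. The siblings take nothing because a surviving parent has priority.

Octavio 1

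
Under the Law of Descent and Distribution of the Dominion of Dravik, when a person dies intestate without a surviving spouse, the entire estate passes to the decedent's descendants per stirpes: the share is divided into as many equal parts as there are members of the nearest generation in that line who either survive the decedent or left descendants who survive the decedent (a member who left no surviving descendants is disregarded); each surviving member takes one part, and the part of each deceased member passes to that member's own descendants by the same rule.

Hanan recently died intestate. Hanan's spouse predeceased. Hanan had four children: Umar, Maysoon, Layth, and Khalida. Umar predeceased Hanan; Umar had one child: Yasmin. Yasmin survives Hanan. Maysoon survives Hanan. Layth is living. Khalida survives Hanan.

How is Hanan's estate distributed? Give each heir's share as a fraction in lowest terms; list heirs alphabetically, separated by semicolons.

Khalida 1/4; Layth 1/4; Maysoon 1/4; Yasmin 1/4

There is no surviving spouse, so the entire estate passes to Hanan's descendants per stirpes.
The estate is divided into 4 equal shares of 1/4 among Umar, Maysoon, Layth, Khalida.
Umar predeceased; the 1/4 allotted to Umar's branch passes to Umar's issue by representation.
Yasmin is the sole taker at this level and receives the full 1/4.
Maysoon is living and takes 1/4.
Layth is living and takes 1/4.
Khalida is living and takes 1/4.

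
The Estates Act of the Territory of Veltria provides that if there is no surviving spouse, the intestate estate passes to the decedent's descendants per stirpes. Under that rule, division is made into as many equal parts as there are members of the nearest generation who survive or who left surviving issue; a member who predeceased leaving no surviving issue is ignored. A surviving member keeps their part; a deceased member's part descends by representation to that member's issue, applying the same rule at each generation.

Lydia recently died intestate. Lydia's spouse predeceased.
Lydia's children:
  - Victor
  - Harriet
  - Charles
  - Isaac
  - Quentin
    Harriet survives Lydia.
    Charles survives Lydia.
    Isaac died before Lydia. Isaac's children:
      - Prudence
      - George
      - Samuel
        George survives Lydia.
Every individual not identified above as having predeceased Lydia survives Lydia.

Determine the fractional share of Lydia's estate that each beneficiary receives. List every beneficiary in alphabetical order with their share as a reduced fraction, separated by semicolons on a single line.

There is no surviving spouse, so the entire estate passes to Lydia's descendants per stirpes.
The estate is divided into 5 equal shares of 1/5 among Victor, Harriet, Charles, Isaac, Quentin.
Victor is living and takes 1/5.
Harriet is living and takes 1/5.
Charles is living and takes 1/5.
Isaac predeceased; the 1/5 allotted to Isaac's branch passes to Isaac's issue by representation.
The 1/5 is divided into 3 equal shares of 1/15 among Prudence, George, Samuel.
Prudence is living and takes 1/15.
George is living and takes 1/15.
Samuel is living and takes 1/15.
Quentin is living and takes 1/5.

Charles 1/5; George 1/15; Harriet 1/5; Prudence 1/15; Quentin 1/5; Samuel 1/15; Victor 1/5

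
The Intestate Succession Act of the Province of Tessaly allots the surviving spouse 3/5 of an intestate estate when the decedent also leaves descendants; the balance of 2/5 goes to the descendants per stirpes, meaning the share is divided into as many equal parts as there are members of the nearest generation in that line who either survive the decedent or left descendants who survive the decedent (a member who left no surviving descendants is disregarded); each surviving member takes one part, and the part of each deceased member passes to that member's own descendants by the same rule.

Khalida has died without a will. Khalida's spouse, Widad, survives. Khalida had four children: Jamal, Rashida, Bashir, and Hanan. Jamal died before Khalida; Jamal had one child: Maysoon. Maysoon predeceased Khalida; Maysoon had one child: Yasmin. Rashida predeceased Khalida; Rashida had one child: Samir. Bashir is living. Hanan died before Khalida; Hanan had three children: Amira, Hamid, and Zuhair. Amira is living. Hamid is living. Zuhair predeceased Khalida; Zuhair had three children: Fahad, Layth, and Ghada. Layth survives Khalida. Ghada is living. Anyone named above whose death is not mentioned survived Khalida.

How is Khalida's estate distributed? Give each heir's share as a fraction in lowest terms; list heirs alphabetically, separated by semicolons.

Widad, as surviving spouse, takes 3/5.
The remaining 2/5 passes to Khalida's descendants per stirpes.
The 2/5 is divided into 4 equal shares of 1/10 among Jamal, Rashida, Bashir, Hanan.
Jamal predeceased; the 1/10 allotted to Jamal's branch passes to Jamal's issue by representation.
Maysoon's line is the sole branch at this level, so the full 1/10 passes to Maysoon's issue by representation.
Yasmin is the sole taker at this level and receives the full 1/10.
Rashida predeceased; the 1/10 allotted to Rashida's branch passes to Rashida's issue by representation.
Samir is the sole taker at this level and receives the full 1/10.
Bashir is living and takes 1/10.
Hanan predeceased; the 1/10 allotted to Hanan's branch passes to Hanan's issue by representation.
The 1/10 is divided into 3 equal shares of 1/30 among Amira, Hamid, Zuhair.
Amira is living and takes 1/30.
Hamid is living and takes 1/30.
Zuhair predeceased; the 1/30 allotted to Zuhair's branch passes to Zuhair's issue by representation.
The 1/30 is divided into 3 equal shares of 1/90 among Fahad, Layth, Ghada.
Fahad is living and takes 1/90.
Layth is living and takes 1/90.
Ghada is living and takes 1/90.

Amira 1/30; Bashir 1/10; Fahad 1/90; Ghada 1/90; Hamid 1/30; Layth 1/90; Samir 1/10; Widad 3/5; Yasmin 1/10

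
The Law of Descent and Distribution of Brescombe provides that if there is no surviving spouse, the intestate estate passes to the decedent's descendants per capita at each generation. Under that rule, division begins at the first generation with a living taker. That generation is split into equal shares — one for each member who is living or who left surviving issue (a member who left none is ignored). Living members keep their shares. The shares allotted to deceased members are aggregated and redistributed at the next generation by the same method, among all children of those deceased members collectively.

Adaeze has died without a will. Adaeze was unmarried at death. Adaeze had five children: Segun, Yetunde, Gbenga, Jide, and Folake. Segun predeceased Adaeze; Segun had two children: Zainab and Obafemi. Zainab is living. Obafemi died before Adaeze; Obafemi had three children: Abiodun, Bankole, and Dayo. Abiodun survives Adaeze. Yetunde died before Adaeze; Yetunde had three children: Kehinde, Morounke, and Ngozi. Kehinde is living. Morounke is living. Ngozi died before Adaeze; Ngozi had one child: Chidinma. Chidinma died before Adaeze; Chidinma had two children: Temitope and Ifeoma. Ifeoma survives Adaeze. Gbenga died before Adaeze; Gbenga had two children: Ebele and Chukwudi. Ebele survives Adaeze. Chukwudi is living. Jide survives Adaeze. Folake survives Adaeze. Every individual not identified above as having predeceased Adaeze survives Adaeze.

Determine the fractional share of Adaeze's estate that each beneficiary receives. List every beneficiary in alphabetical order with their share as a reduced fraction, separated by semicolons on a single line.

Abiodun 3/70; Bankole 3/70; Chukwudi 3/35; Dayo 3/70; Ebele 3/35; Folake 1/5; Ifeoma 3/140; Jide 1/5; Kehinde 3/35; Morounke 3/35; Temitope 3/140; Zainab 3/35

There is no surviving spouse, so the entire estate passes to Adaeze's descendants per capita at each generation.
At generation 1 (Segun, Yetunde, Gbenga, Jide, Folake) there are 5 shares of (1)/5 = 1/5 each.
Living: Jide and Folake — each takes 1/5.
Deceased: Segun, Yetunde, and Gbenga. Their combined 3/5 is pooled and carried to generation 2.
At generation 2 (Zainab, Obafemi, Kehinde, Morounke, Ngozi, Ebele, Chukwudi) there are 7 shares of (3/5)/7 = 3/35 each.
Living: Zainab, Kehinde, Morounke, Ebele, and Chukwudi — each takes 3/35.
Deceased: Obafemi and Ngozi. Their combined 6/35 is pooled and carried to generation 3.
At generation 3 (Abiodun, Bankole, Dayo, Chidinma) there are 4 shares of (6/35)/4 = 3/70 each.
Living: Abiodun, Bankole, and Dayo — each takes 3/70.
Deceased: Chidinma. That 3/70 share is carried to generation 4.
At generation 4 (Temitope, Ifeoma) there are 2 shares of (3/70)/2 = 3/140 each.
Living: Temitope and Ifeoma — each takes 3/140.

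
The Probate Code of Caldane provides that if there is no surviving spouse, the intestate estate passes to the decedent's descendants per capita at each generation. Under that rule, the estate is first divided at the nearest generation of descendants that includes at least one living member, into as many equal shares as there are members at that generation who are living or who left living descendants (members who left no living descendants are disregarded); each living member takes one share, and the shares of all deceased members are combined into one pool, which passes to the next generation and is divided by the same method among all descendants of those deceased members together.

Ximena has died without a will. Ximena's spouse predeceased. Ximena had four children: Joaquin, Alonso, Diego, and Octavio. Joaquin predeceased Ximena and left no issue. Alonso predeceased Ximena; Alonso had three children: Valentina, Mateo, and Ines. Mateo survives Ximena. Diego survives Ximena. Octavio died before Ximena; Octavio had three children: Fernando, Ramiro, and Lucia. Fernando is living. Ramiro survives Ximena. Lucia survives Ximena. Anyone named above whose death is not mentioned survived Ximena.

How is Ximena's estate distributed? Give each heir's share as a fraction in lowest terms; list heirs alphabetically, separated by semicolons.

Diego 1/3; Fernando 1/9; Ines 1/9; Lucia 1/9; Mateo 1/9; Ramiro 1/9; Valentina 1/9

There is no surviving spouse, so the entire estate passes to Ximena's descendants per capita at each generation.
At generation 1 (Alonso, Diego, Octavio) there are 3 shares of (1)/3 = 1/3 each.
Living: Diego — each takes 1/3.
Deceased: Alonso and Octavio. Their combined 2/3 is pooled and carried to generation 2.
At generation 2 (Valentina, Mateo, Ines, Fernando, Ramiro, Lucia) there are 6 shares of (2/3)/6 = 1/9 each.
Living: Valentina, Mateo, Ines, Fernando, Ramiro, and Lucia — each takes 1/9.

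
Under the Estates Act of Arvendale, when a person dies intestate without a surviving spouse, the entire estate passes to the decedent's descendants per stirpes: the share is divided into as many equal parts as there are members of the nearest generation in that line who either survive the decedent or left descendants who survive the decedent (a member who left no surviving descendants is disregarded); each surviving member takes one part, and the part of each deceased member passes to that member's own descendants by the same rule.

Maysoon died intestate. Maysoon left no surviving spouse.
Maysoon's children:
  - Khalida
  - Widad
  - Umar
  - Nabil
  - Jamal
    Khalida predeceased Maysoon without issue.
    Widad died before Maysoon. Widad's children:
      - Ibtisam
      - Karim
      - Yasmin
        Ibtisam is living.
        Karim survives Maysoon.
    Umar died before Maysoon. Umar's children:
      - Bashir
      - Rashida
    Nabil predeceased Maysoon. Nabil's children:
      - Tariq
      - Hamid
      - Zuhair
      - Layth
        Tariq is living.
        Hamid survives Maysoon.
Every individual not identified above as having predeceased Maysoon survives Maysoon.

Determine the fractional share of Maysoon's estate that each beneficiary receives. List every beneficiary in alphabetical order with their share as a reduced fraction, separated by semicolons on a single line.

There is no surviving spouse, so the entire estate passes to Maysoon's descendants per stirpes.
Khalida left no surviving issue, so that branch lapses and is disregarded.
The estate is divided into 4 equal shares of 1/4 among Widad, Umar, Nabil, Jamal.
Widad predeceased; the 1/4 allotted to Widad's branch passes to Widad's issue by representation.
The 1/4 is divided into 3 equal shares of 1/12 among Ibtisam, Karim, Yasmin.
Ibtisam is living and takes 1/12.
Karim is living and takes 1/12.
Yasmin is living and takes 1/12.
Umar predeceased; the 1/4 allotted to Umar's branch passes to Umar's issue by representation.
The 1/4 is divided into 2 equal shares of 1/8 among Bashir, Rashida.
Bashir is living and takes 1/8.
Rashida is living and takes 1/8.
Nabil predeceased; the 1/4 allotted to Nabil's branch passes to Nabil's issue by representation.
The 1/4 is divided into 4 equal shares of 1/16 among Tariq, Hamid, Zuhair, Layth.
Tariq is living and takes 1/16.
Hamid is living and takes 1/16.
Zuhair is living and takes 1/16.
Layth is living and takes 1/16.
Jamal is living and takes 1/4.

Bashir 1/8; Hamid 1/16; Ibtisam 1/12; Jamal 1/4; Karim 1/12; Layth 1/16; Rashida 1/8; Tariq 1/16; Yasmin 1/12; Zuhair 1/16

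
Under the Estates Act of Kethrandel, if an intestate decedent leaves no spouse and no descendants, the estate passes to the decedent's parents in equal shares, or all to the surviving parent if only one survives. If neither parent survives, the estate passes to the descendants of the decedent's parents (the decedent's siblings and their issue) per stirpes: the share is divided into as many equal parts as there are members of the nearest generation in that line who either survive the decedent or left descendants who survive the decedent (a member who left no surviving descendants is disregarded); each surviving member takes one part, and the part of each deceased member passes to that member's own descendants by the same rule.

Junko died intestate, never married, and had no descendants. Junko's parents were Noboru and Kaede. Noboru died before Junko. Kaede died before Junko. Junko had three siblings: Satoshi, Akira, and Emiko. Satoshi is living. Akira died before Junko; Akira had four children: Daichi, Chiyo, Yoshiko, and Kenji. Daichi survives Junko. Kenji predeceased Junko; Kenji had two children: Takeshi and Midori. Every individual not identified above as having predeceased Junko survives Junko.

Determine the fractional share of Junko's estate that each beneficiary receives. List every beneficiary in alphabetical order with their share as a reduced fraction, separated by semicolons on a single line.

Neither parent survives and there are no descendants, so the estate passes to Junko's siblings and their issue per stirpes.
The estate is divided into 3 equal shares of 1/3 among Satoshi, Akira, Emiko.
Satoshi is living and takes 1/3.
Akira predeceased; the 1/3 allotted to Akira's branch passes to Akira's issue by representation.
The 1/3 is divided into 4 equal shares of 1/12 among Daichi, Chiyo, Yoshiko, Kenji.
Daichi is living and takes 1/12.
Chiyo is living and takes 1/12.
Yoshiko is living and takes 1/12.
Kenji predeceased; the 1/12 allotted to Kenji's branch passes to Kenji's issue by representation.
The 1/12 is divided into 2 equal shares of 1/24 among Takeshi, Midori.
Takeshi is living and takes 1/24.
Midori is living and takes 1/24.
Emiko is living and takes 1/3.

Chiyo 1/12; Daichi 1/12; Emiko 1/3; Midori 1/24; Satoshi 1/3; Takeshi 1/24; Yoshiko 1/12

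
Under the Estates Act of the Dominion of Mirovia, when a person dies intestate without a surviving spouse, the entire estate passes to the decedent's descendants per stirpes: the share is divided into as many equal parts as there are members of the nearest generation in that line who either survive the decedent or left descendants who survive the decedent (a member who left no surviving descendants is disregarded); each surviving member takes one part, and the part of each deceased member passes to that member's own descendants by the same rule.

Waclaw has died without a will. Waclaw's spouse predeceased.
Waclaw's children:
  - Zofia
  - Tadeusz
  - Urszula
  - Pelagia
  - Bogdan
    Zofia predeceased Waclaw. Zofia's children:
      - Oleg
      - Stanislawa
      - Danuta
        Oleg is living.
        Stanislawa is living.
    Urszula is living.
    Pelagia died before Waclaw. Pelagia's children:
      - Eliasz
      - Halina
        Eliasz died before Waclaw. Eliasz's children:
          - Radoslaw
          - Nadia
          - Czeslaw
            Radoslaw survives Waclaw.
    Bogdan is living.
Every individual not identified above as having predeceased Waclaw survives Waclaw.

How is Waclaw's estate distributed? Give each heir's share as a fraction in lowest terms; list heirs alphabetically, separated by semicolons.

There is no surviving spouse, so the entire estate passes to Waclaw's descendants per stirpes.
The estate is divided into 5 equal shares of 1/5 among Zofia, Tadeusz, Urszula, Pelagia, Bogdan.
Zofia predeceased; the 1/5 allotted to Zofia's branch passes to Zofia's issue by representation.
The 1/5 is divided into 3 equal shares of 1/15 among Oleg, Stanislawa, Danuta.
Oleg is living and takes 1/15.
Stanislawa is living and takes 1/15.
Danuta is living and takes 1/15.
Tadeusz is living and takes 1/5.
Urszula is living and takes 1/5.
Pelagia predeceased; the 1/5 allotted to Pelagia's branch passes to Pelagia's issue by representation.
The 1/5 is divided into 2 equal shares of 1/10 among Eliasz, Halina.
Eliasz predeceased; the 1/10 allotted to Eliasz's branch passes to Eliasz's issue by representation.
The 1/10 is divided into 3 equal shares of 1/30 among Radoslaw, Nadia, Czeslaw.
Radoslaw is living and takes 1/30.
Nadia is living and takes 1/30.
Czeslaw is living and takes 1/30.
Halina is living and takes 1/10.
Bogdan is living and takes 1/5.

Bogdan 1/5; Czeslaw 1/30; Danuta 1/15; Halina 1/10; Nadia 1/30; Oleg 1/15; Radoslaw 1/30; Stanislawa 1/15; Tadeusz 1/5; Urszula 1/5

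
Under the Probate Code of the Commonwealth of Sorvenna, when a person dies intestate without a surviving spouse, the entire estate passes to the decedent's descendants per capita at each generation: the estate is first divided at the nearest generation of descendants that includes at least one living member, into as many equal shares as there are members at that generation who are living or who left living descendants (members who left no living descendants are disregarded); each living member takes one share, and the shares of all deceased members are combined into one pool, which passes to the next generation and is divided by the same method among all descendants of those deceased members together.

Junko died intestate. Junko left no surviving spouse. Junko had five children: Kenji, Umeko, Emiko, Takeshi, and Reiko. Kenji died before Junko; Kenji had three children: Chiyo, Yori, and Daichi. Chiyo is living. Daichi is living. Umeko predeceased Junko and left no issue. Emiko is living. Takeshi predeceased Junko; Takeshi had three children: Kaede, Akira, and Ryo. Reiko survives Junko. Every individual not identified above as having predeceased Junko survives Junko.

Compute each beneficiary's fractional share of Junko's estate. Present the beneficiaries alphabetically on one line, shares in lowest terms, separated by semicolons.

Akira 1/12; Chiyo 1/12; Daichi 1/12; Emiko 1/4; Kaede 1/12; Reiko 1/4; Ryo 1/12; Yori 1/12

There is no surviving spouse, so the entire estate passes to Junko's descendants per capita at each generation.
At generation 1 (Kenji, Emiko, Takeshi, Reiko) there are 4 shares of (1)/4 = 1/4 each.
Living: Emiko and Reiko — each takes 1/4.
Deceased: Kenji and Takeshi. Their combined 1/2 is pooled and carried to generation 2.
At generation 2 (Chiyo, Yori, Daichi, Kaede, Akira, Ryo) there are 6 shares of (1/2)/6 = 1/12 each.
Living: Chiyo, Yori, Daichi, Kaede, Akira, and Ryo — each takes 1/12.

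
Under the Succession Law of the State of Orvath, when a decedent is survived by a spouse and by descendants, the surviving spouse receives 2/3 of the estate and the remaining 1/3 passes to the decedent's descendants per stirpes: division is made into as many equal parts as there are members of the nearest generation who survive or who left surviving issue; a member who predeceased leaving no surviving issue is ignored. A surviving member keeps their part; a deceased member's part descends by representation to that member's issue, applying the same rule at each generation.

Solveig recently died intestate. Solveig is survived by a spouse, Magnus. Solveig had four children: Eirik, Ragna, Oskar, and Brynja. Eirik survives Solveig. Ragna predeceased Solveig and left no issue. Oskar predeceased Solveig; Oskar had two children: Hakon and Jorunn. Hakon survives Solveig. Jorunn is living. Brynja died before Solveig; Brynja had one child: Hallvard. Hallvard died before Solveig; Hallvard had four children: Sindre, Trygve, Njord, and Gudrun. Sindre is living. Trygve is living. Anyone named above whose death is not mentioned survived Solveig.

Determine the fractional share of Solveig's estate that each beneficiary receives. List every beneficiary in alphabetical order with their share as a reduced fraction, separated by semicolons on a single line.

Magnus, as surviving spouse, takes 2/3.
The remaining 1/3 passes to Solveig's descendants per stirpes.
Ragna left no surviving issue, so that branch lapses and is disregarded.
The 1/3 is divided into 3 equal shares of 1/9 among Eirik, Oskar, Brynja.
Eirik is living and takes 1/9.
Oskar predeceased; the 1/9 allotted to Oskar's branch passes to Oskar's issue by representation.
The 1/9 is divided into 2 equal shares of 1/18 among Hakon, Jorunn.
Hakon is living and takes 1/18.
Jorunn is living and takes 1/18.
Brynja predeceased; the 1/9 allotted to Brynja's branch passes to Brynja's issue by representation.
Hallvard's line is the sole branch at this level, so the full 1/9 passes to Hallvard's issue by representation.
The 1/9 is divided into 4 equal shares of 1/36 among Sindre, Trygve, Njord, Gudrun.
Sindre is living and takes 1/36.
Trygve is living and takes 1/36.
Njord is living and takes 1/36.
Gudrun is living and takes 1/36.

Eirik 1/9; Gudrun 1/36; Hakon 1/18; Jorunn 1/18; Magnus 2/3; Njord 1/36; Sindre 1/36; Trygve 1/36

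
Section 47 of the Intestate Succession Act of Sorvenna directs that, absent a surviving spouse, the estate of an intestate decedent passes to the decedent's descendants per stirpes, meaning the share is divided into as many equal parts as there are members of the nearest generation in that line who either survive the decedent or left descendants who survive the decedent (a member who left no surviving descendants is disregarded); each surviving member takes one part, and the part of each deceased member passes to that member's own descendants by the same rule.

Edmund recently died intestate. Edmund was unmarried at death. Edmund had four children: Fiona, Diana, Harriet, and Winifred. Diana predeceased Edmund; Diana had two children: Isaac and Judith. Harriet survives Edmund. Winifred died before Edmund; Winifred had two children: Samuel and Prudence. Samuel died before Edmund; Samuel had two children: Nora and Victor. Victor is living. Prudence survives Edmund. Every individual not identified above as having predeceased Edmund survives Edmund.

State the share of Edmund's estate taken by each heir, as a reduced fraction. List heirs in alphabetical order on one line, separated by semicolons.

Fiona 1/4; Harriet 1/4; Isaac 1/8; Judith 1/8; Nora 1/16; Prudence 1/8; Victor 1/16

There is no surviving spouse, so the entire estate passes to Edmund's descendants per stirpes.
The estate is divided into 4 equal shares of 1/4 among Fiona, Diana, Harriet, Winifred.
Fiona is living and takes 1/4.
Diana predeceased; the 1/4 allotted to Diana's branch passes to Diana's issue by representation.
The 1/4 is divided into 2 equal shares of 1/8 among Isaac, Judith.
Isaac is living and takes 1/8.
Judith is living and takes 1/8.
Harriet is living and takes 1/4.
Winifred predeceased; the 1/4 allotted to Winifred's branch passes to Winifred's issue by representation.
The 1/4 is divided into 2 equal shares of 1/8 among Samuel, Prudence.
Samuel predeceased; the 1/8 allotted to Samuel's branch passes to Samuel's issue by representation.
The 1/8 is divided into 2 equal shares of 1/16 among Nora, Victor.
Nora is living and takes 1/16.
Victor is living and takes 1/16.
Prudence is living and takes 1/8.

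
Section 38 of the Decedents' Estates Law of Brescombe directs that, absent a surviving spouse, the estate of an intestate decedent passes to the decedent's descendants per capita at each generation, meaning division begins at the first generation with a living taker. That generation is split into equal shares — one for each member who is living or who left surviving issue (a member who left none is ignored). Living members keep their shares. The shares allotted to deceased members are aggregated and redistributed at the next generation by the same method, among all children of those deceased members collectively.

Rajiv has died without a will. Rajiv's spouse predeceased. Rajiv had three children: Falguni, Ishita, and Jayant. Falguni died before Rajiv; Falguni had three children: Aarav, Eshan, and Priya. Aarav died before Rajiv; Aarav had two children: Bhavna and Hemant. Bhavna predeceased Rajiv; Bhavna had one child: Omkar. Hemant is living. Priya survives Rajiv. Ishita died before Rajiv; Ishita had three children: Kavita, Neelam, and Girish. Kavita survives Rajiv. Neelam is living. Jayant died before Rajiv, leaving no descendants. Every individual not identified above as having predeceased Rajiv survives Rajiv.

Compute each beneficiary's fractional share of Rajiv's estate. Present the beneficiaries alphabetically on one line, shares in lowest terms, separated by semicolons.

Eshan 1/6; Girish 1/6; Hemant 1/12; Kavita 1/6; Neelam 1/6; Omkar 1/12; Priya 1/6

There is no surviving spouse, so the entire estate passes to Rajiv's descendants per capita at each generation.
No one at generation 1 (Falguni, Ishita) is living; moving to the next generation.
At generation 2 (Aarav, Eshan, Priya, Kavita, Neelam, Girish) there are 6 shares of (1)/6 = 1/6 each.
Living: Eshan, Priya, Kavita, Neelam, and Girish — each takes 1/6.
Deceased: Aarav. That 1/6 share is carried to generation 3.
At generation 3 (Bhavna, Hemant) there are 2 shares of (1/6)/2 = 1/12 each.
Living: Hemant — each takes 1/12.
Deceased: Bhavna. That 1/12 share is carried to generation 4.
At generation 4 (Omkar) there are 1 shares of (1/12)/1 = 1/12 each.
Living: Omkar — each takes 1/12.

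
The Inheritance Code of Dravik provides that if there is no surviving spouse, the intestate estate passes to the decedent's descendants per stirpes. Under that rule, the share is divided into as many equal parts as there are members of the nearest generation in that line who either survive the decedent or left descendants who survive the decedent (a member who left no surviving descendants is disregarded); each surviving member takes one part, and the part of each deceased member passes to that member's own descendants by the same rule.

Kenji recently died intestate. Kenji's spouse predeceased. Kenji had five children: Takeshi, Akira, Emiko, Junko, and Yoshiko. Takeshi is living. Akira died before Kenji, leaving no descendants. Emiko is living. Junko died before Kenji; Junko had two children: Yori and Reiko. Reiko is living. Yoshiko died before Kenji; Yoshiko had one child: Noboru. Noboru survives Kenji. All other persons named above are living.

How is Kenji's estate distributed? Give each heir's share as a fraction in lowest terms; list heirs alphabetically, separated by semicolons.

Emiko 1/4; Noboru 1/4; Reiko 1/8; Takeshi 1/4; Yori 1/8

There is no surviving spouse, so the entire estate passes to Kenji's descendants per stirpes.
Akira left no surviving issue, so that branch lapses and is disregarded.
The estate is divided into 4 equal shares of 1/4 among Takeshi, Emiko, Junko, Yoshiko.
Takeshi is living and takes 1/4.
Emiko is living and takes 1/4.
Junko predeceased; the 1/4 allotted to Junko's branch passes to Junko's issue by representation.
The 1/4 is divided into 2 equal shares of 1/8 among Yori, Reiko.
Yori is living and takes 1/8.
Reiko is living and takes 1/8.
Yoshiko predeceased; the 1/4 allotted to Yoshiko's branch passes to Yoshiko's issue by representation.
Noboru is the sole taker at this level and receives the full 1/4.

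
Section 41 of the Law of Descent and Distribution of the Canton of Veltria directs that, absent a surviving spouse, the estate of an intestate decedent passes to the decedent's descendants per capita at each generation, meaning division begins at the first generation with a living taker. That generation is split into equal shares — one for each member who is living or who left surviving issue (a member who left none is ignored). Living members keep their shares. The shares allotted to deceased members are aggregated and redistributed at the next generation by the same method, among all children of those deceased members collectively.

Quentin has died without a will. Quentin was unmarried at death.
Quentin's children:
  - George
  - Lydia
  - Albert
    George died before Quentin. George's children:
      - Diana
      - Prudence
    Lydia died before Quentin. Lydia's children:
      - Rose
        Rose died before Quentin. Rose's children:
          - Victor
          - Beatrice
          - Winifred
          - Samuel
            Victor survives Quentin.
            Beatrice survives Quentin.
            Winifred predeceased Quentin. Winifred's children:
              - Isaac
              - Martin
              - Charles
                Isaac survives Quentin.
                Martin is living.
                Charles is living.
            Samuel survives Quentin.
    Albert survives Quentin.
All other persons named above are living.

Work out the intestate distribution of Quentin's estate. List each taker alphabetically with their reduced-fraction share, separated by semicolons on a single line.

There is no surviving spouse, so the entire estate passes to Quentin's descendants per capita at each generation.
At generation 1 (George, Lydia, Albert) there are 3 shares of (1)/3 = 1/3 each.
Living: Albert — each takes 1/3.
Deceased: George and Lydia. Their combined 2/3 is pooled and carried to generation 2.
At generation 2 (Diana, Prudence, Rose) there are 3 shares of (2/3)/3 = 2/9 each.
Living: Diana and Prudence — each takes 2/9.
Deceased: Rose. That 2/9 share is carried to generation 3.
At generation 3 (Victor, Beatrice, Winifred, Samuel) there are 4 shares of (2/9)/4 = 1/18 each.
Living: Victor, Beatrice, and Samuel — each takes 1/18.
Deceased: Winifred. That 1/18 share is carried to generation 4.
At generation 4 (Isaac, Martin, Charles) there are 3 shares of (1/18)/3 = 1/54 each.
Living: Isaac, Martin, and Charles — each takes 1/54.

Albert 1/3; Beatrice 1/18; Charles 1/54; Diana 2/9; Isaac 1/54; Martin 1/54; Prudence 2/9; Samuel 1/18; Victor 1/18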